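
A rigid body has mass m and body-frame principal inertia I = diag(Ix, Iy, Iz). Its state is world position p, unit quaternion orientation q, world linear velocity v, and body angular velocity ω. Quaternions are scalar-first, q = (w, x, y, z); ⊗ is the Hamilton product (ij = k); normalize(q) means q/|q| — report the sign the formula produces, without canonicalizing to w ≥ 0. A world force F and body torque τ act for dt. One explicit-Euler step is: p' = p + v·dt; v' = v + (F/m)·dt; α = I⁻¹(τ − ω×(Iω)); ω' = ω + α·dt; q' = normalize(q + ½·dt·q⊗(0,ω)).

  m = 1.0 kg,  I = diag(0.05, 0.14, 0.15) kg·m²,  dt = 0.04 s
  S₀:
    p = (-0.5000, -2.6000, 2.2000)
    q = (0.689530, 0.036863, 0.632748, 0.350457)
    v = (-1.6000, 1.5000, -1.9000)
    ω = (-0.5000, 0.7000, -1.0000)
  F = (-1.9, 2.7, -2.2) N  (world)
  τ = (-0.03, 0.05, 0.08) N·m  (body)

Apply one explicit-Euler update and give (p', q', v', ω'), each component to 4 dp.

p' = (-0.5640, -2.5400, 2.1240)
q' = (0.6878, 0.0124, 0.6394, 0.3434)
v' = (-1.6760, 1.6080, -1.9880)
ω' = (-0.5184, 0.7286, -0.9703)

ω×(Iω) gyroscopic = (-0.0070, -0.0500, -0.0315)
α = I⁻¹(τ − ω×Iω) = (-0.4600, 0.7143, 0.7433)
ω' = ω + α·dt = (-0.5184, 0.7286, -0.9703)
2q̇ = q⊗(0,ω) = (-0.0740351, -1.2228329, 0.3443055, -0.3473519)
q' = normalize(q + ½dt·q⊗(0,ω)) = (0.6878, 0.0124, 0.6394, 0.3434)
linear accel F/m = (-1.9000, 2.7000, -2.2000)
p' = p + v·dt = (-0.5640, -2.5400, 2.1240)
new velocity v' = (-1.6760, 1.6080, -1.9880)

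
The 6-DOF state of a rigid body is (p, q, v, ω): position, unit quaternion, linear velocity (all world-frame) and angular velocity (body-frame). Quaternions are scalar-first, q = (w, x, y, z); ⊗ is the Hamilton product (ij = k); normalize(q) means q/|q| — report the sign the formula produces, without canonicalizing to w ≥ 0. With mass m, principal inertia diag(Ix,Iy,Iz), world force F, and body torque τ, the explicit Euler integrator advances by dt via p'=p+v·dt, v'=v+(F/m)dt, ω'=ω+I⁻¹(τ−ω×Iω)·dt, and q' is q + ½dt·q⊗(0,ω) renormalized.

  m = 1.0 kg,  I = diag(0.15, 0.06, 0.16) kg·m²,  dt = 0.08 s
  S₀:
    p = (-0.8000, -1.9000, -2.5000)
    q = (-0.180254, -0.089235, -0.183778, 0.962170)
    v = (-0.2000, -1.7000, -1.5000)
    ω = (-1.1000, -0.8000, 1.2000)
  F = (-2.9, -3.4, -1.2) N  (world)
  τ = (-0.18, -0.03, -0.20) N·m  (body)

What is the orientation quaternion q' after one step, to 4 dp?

q' = (-0.2356, -0.0592, -0.2155, 0.9458)

q⊗(0,ω) = (-1.3997849, 0.7474818, -0.8071018, -0.3470726)
q' = normalize(q + ½dt·q⊗(0,ω)) = (-0.2356, -0.0592, -0.2155, 0.9458)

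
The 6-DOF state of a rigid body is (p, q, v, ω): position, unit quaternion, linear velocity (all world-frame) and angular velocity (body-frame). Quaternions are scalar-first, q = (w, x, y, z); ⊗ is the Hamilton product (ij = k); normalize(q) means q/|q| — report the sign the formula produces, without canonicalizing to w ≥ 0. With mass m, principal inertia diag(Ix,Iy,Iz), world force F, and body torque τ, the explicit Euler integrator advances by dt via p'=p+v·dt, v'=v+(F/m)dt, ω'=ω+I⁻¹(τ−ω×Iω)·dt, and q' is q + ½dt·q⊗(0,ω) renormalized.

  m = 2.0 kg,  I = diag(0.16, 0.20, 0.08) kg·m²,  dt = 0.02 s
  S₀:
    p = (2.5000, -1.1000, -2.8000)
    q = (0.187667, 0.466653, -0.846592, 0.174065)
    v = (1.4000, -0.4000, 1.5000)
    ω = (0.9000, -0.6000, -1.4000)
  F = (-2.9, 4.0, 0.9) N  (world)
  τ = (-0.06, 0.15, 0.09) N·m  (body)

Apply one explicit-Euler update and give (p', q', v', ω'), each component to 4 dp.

p' = (2.5280, -1.1080, -2.7700)
q' = (0.1808, 0.4812, -0.8395, 0.1762)
v' = (1.3710, -0.3600, 1.5090)
ω' = (0.9051, -0.5749, -1.3721)

(τ − ω×Iω)/I = (0.2550, 1.2540, 1.3950)
new body rate ω' = (0.9051, -0.5749, -1.3721)
Hamilton product q⊗(0,ω) = (-0.6842519, 1.4585681, 0.6973725, 0.2192072)
q' = normalize(q + ½dt·q⊗(0,ω)) = (0.1808, 0.4812, -0.8395, 0.1762)
p + v·dt = (2.5280, -1.1080, -2.7700)
new velocity v' = (1.3710, -0.3600, 1.5090)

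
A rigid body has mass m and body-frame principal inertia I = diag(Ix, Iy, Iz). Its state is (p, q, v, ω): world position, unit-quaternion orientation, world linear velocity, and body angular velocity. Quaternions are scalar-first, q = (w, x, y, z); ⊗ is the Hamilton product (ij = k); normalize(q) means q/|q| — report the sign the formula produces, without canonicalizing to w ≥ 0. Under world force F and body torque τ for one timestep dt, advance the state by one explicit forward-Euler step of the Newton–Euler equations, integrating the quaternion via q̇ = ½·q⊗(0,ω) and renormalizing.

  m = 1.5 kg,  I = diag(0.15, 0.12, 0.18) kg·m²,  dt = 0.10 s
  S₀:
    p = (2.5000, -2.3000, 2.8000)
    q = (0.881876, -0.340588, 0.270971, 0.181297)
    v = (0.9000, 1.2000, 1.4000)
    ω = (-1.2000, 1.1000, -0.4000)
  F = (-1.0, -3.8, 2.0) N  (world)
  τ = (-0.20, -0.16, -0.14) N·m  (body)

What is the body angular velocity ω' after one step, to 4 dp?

gyro term ω×Iω = (-0.0264, -0.0144, 0.0396)
α = I⁻¹(τ − ω×Iω) = (-1.1573, -1.2133, -0.9978)
new body rate ω' = (-1.3157, 0.9787, -0.4998)

ω' = (-1.3157, 0.9787, -0.4998)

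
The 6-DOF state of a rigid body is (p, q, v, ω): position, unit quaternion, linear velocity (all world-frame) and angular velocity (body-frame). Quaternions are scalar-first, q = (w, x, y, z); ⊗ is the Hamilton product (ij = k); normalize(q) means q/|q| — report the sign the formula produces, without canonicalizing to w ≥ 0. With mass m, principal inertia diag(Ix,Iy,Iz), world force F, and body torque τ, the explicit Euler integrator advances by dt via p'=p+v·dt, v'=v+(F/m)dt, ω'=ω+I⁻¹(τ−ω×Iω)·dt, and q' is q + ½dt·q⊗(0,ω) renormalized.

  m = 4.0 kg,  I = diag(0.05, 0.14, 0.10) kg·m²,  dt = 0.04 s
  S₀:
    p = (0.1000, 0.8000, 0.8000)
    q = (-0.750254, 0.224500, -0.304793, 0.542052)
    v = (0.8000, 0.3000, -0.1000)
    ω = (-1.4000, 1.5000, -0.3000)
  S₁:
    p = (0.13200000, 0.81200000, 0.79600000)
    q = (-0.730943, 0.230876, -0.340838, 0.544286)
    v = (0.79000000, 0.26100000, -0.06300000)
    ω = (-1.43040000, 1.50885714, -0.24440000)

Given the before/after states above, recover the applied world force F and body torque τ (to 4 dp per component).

F = (-1.0000, -3.9000, 3.7000)
τ = (-0.0200, 0.0100, -0.0500)

v₁ − v₀ = (-0.01000000, -0.03900000, 0.03700000)
m·(v₁−v₀)/dt = (-1.0000, -3.9000, 3.7000)
ω₁ − ω₀ = (-0.03040000, 0.00885714, 0.05560000)
ω₀×(Iω₀) = (0.0180, -0.0210, -0.1890)
τ = I·(Δω/dt) + ω₀×(Iω₀) = (-0.0200, 0.0100, -0.0500)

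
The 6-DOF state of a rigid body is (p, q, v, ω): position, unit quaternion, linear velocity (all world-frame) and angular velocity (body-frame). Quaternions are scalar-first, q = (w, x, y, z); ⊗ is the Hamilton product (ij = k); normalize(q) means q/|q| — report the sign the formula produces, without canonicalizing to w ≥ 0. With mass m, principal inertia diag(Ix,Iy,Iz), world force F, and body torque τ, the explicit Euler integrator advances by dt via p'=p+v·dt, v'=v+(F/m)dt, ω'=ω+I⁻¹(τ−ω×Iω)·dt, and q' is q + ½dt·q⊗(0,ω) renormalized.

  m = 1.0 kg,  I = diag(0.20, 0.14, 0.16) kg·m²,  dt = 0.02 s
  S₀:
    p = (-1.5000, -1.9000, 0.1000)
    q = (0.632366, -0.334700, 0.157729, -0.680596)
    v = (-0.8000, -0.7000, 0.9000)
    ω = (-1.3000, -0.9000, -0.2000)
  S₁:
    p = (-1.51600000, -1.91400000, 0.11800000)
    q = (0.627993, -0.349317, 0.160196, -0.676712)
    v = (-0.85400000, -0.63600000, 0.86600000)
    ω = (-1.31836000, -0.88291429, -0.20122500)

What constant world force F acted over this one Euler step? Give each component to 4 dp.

velocity change Δv = (-0.05400000, 0.06400000, -0.03400000)
m·(v₁−v₀)/dt = (-2.7000, 3.2000, -1.7000)

F = (-2.7000, 3.2000, -1.7000)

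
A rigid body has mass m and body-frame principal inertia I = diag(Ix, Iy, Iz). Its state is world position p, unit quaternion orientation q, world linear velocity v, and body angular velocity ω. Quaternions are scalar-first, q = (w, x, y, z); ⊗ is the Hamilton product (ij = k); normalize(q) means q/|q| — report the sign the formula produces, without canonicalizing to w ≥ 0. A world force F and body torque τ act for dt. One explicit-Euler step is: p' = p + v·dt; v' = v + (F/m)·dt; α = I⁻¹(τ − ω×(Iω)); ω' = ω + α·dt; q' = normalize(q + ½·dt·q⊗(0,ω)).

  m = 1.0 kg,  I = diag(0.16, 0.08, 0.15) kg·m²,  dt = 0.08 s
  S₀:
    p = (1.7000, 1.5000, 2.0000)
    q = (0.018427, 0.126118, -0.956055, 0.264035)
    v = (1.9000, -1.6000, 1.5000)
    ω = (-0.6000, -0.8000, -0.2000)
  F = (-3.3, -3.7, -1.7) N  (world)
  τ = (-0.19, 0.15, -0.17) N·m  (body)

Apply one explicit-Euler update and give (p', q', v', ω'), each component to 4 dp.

p' = p + v·dt = (1.8520, 1.3720, 2.1200)
v + (F/m)dt = (1.6360, -1.8960, 1.3640)
precession coupling ω×(Iω) = (0.0112, 0.0012, -0.0384)
(τ − ω×Iω)/I = (-1.2575, 1.8600, -0.8773)
new body rate ω' = (-0.7006, -0.6512, -0.2702)
2q̇ = q⊗(0,ω) = (-0.6363662, 0.3913828, -0.1479390, -0.6782128)
q' = normalize(q + ½dt·q⊗(0,ω)) = (-0.0070, 0.1417, -0.9612, 0.2367)

p' = (1.8520, 1.3720, 2.1200)
q' = (-0.0070, 0.1417, -0.9612, 0.2367)
v' = (1.6360, -1.8960, 1.3640)
ω' = (-0.7006, -0.6512, -0.2702)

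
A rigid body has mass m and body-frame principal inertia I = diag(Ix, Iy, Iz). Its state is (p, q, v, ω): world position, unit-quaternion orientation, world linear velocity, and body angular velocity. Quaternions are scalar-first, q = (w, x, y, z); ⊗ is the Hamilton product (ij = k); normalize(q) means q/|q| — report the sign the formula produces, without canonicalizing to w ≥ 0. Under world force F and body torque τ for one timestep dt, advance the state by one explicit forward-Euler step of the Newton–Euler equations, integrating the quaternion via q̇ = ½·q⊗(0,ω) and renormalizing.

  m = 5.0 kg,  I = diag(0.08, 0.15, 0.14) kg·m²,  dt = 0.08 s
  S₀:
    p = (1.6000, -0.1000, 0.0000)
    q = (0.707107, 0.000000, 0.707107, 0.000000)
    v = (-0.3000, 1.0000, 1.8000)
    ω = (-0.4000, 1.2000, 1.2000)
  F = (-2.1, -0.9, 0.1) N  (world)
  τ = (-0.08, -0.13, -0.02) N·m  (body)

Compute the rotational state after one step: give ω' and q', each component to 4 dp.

ω' = (-0.4656, 1.1153, 1.2078)
q' = (0.6715, 0.0226, 0.7393, 0.0451)

(τ − ω×Iω)/I = (-0.8200, -1.0587, 0.0971)
new body rate ω' = (-0.4656, 1.1153, 1.2078)
Hamilton product q⊗(0,ω) = (-0.8485284, 0.5656856, 0.8485284, 1.1313712)
q' = normalize(q + ½dt·q⊗(0,ω)) = (0.6715, 0.0226, 0.7393, 0.0451)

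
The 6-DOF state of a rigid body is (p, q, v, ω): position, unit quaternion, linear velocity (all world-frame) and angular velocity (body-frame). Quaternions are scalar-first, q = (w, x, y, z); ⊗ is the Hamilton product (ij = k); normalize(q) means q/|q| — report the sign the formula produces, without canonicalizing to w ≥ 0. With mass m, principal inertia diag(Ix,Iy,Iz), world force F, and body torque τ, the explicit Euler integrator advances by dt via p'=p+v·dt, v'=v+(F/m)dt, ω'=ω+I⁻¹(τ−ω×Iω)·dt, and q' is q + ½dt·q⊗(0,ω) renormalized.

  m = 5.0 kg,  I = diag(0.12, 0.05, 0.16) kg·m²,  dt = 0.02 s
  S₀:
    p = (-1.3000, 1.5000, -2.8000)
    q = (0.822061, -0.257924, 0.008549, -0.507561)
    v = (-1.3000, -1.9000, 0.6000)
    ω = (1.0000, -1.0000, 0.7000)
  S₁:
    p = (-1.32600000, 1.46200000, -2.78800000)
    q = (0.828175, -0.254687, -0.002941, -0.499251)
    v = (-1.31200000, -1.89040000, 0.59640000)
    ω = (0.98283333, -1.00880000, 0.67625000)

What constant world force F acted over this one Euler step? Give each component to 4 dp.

F = (-3.0000, 2.4000, -0.9000)

Δv = v₁−v₀ = (-0.01200000, 0.00960000, -0.00360000)
m·(v₁−v₀)/dt = (-3.0000, 2.4000, -0.9000)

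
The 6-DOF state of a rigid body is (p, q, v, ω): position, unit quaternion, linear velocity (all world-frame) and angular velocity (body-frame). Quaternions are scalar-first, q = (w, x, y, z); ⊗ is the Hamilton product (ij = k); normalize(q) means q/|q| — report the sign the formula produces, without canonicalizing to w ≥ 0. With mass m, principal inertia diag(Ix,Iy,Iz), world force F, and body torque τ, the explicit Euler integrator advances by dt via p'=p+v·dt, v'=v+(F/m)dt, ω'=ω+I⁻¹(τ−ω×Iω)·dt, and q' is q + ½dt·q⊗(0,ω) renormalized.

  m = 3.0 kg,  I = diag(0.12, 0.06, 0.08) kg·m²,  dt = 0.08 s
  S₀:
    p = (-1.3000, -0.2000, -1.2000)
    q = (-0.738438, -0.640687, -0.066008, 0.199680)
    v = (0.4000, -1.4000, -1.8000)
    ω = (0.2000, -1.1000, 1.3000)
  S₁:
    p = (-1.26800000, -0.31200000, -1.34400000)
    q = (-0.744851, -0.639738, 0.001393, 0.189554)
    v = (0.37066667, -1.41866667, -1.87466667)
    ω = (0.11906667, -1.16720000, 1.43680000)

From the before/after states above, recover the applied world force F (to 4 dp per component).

F = (-1.1000, -0.7000, -2.8000)

velocity change Δv = (-0.02933333, -0.01866667, -0.07466667)
m·(v₁−v₀)/dt = (-1.1000, -0.7000, -2.8000)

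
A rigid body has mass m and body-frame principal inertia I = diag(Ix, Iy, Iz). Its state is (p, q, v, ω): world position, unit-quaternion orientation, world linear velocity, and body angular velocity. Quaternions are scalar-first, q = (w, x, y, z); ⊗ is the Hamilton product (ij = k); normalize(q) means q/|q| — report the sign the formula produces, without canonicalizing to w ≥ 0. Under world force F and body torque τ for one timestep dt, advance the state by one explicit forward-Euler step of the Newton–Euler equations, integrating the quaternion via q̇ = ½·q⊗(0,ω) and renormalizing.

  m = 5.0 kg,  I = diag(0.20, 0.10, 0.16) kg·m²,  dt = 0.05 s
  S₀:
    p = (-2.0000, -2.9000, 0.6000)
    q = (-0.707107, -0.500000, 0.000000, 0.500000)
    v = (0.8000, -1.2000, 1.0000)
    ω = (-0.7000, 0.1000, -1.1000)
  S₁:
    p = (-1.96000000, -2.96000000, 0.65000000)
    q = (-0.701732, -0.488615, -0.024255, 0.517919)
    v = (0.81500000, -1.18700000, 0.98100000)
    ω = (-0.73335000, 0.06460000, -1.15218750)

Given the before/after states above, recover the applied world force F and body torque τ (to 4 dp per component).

F = (1.5000, 1.3000, -1.9000)
τ = (-0.1400, -0.0400, -0.1600)

v₁ − v₀ = (0.01500000, 0.01300000, -0.01900000)
applied force F = (1.5000, 1.3000, -1.9000)
rate change Δω = (-0.03335000, -0.03540000, -0.05218750)
ω₀×(Iω₀) = (-0.0066, 0.0308, 0.0070)
applied torque τ = (-0.1400, -0.0400, -0.1600)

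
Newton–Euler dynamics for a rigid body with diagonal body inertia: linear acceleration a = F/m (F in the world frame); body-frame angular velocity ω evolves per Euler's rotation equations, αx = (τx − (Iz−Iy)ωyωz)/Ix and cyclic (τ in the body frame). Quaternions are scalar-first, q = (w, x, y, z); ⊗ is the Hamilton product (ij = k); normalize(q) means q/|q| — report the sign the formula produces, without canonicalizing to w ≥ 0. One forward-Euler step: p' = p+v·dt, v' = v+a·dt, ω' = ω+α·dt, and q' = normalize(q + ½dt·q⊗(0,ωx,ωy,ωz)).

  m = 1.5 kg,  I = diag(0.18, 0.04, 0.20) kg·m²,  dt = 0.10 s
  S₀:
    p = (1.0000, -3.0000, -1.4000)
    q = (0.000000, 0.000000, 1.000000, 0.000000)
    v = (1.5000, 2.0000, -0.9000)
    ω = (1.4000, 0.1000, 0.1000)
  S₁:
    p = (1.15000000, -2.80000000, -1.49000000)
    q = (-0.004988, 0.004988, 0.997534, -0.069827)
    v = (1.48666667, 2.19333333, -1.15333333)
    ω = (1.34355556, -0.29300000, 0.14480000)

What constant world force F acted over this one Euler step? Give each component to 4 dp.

Δv = v₁−v₀ = (-0.01333333, 0.19333333, -0.25333333)
F = m·Δv/dt = (-0.2000, 2.9000, -3.8000)

F = (-0.2000, 2.9000, -3.8000)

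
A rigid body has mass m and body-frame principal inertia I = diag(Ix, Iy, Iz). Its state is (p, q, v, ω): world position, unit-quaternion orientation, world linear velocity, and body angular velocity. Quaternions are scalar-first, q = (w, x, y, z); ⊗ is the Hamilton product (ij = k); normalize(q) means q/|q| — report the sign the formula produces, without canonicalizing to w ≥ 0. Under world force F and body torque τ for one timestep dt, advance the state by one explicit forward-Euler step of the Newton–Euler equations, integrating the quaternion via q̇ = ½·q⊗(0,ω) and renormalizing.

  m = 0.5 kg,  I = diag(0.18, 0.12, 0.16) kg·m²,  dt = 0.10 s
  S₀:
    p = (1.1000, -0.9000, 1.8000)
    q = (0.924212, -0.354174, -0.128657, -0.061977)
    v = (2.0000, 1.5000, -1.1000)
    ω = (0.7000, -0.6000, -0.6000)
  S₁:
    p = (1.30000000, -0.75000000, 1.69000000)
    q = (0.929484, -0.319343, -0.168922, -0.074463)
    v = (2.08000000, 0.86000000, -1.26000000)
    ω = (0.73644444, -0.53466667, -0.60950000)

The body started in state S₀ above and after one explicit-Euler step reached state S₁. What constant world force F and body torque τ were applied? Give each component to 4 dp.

F = (0.4000, -3.2000, -0.8000)
τ = (0.0800, 0.0700, 0.0100)

Δω = ω₁−ω₀ = (0.03644444, 0.06533333, -0.00950000)
I·α + gyro = (0.0800, 0.0700, 0.0100)
v₁ − v₀ = (0.08000000, -0.64000000, -0.16000000)
applied force F = (0.4000, -3.2000, -0.8000)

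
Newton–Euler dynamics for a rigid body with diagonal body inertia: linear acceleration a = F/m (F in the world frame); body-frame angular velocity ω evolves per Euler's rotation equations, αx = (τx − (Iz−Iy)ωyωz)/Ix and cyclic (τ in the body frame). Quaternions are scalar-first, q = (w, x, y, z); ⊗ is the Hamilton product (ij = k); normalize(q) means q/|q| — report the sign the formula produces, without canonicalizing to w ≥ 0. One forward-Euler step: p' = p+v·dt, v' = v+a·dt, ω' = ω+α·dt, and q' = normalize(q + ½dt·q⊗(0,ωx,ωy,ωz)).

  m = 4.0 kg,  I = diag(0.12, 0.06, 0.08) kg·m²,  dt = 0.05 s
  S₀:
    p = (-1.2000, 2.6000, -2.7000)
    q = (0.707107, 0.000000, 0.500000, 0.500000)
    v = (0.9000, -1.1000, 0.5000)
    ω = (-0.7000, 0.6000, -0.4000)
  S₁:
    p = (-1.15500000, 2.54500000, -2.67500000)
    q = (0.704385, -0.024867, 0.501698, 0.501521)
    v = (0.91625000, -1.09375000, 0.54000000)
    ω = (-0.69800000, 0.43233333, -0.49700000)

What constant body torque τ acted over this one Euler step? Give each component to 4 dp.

rate change Δω = (0.00200000, -0.16766667, -0.09700000)
gyro term ω₀×Iω₀ = (-0.0048, 0.0112, 0.0252)
applied torque τ = (0.0000, -0.1900, -0.1300)

τ = (0.0000, -0.1900, -0.1300)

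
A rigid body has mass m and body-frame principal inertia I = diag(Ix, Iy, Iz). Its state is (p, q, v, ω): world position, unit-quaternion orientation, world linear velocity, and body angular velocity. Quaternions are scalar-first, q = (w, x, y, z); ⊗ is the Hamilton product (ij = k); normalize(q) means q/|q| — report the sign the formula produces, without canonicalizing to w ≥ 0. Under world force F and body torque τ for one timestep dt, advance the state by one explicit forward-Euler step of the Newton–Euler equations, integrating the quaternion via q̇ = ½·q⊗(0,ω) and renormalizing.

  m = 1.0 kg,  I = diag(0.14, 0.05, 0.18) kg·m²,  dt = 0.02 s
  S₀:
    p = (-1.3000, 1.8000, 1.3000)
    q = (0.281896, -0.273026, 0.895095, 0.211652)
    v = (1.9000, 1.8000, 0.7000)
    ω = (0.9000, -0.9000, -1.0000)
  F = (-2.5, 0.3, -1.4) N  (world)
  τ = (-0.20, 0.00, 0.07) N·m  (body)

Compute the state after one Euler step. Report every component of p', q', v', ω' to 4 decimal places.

new position p' = (-1.2620, 1.8360, 1.3140)
v + (F/m)dt = (1.8500, 1.8060, 0.6720)
(τ − ω×Iω)/I = (-2.2643, -0.7200, -0.0161)
new body rate ω' = (0.8547, -0.9144, -1.0003)
q⊗(0,ω) = (1.2629609, -0.4509018, -0.3362456, -0.8417581)
updated quaternion q' = (0.2945, -0.2775, 0.8916, 0.2032)

p' = (-1.2620, 1.8360, 1.3140)
q' = (0.2945, -0.2775, 0.8916, 0.2032)
v' = (1.8500, 1.8060, 0.6720)
ω' = (0.8547, -0.9144, -1.0003)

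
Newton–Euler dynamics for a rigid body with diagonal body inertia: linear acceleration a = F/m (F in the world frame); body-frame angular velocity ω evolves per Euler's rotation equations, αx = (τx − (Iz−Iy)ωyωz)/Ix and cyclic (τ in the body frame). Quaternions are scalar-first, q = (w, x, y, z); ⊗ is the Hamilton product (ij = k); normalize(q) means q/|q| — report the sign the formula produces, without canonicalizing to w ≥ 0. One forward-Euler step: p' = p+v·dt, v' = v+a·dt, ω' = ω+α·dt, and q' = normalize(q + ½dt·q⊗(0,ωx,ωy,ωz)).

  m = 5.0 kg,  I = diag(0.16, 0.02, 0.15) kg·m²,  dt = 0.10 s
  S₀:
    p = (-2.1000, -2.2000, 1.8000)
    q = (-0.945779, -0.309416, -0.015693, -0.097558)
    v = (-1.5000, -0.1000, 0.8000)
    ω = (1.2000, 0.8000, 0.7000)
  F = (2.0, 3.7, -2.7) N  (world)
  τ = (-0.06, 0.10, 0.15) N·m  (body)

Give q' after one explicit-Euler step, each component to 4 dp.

q' = (-0.9202, -0.3616, -0.0484, -0.1416)

Hamilton product q⊗(0,ω) = (0.4521442, -1.0678735, -0.6571016, -0.8907465)
updated quaternion q' = (-0.9202, -0.3616, -0.0484, -0.1416)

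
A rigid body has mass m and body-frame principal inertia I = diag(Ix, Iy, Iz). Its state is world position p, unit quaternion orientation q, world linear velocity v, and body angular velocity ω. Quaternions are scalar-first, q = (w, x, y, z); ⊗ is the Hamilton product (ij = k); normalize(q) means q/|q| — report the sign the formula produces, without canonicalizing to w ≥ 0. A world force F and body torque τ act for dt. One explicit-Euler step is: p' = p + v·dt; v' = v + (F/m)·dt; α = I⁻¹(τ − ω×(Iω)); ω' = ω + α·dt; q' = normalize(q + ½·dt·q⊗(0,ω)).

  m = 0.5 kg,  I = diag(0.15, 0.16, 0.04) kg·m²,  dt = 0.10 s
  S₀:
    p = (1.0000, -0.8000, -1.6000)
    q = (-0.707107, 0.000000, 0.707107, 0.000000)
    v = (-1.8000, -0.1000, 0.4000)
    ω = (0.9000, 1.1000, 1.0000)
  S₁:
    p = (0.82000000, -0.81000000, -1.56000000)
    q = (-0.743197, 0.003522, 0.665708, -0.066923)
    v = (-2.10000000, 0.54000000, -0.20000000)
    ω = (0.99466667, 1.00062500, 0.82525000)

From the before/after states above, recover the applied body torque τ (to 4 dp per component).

τ = (0.0100, -0.0600, -0.0600)

rate change Δω = (0.09466667, -0.09937500, -0.17475000)
applied torque τ = (0.0100, -0.0600, -0.0600)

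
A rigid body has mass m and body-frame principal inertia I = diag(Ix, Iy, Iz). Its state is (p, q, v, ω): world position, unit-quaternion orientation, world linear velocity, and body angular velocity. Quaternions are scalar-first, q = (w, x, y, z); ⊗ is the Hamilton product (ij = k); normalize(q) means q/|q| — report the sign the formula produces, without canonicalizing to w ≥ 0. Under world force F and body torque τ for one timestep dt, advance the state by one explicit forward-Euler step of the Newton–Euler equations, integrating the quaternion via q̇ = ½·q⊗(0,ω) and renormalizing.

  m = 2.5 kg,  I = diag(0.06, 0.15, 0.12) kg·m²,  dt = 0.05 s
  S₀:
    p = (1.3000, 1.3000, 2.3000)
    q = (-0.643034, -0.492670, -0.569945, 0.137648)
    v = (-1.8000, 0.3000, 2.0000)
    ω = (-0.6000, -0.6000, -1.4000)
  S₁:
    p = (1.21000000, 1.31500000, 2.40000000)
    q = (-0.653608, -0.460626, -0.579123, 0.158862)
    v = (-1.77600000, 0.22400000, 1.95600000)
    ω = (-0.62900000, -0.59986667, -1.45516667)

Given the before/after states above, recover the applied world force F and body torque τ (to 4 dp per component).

velocity change Δv = (0.02400000, -0.07600000, -0.04400000)
applied force F = (1.2000, -3.8000, -2.2000)
ω₁ − ω₀ = (-0.02900000, 0.00013333, -0.05516667)
ω₀×(Iω₀) = (-0.0252, -0.0504, 0.0324)
applied torque τ = (-0.0600, -0.0500, -0.1000)

F = (1.2000, -3.8000, -2.2000)
τ = (-0.0600, -0.0500, -0.1000)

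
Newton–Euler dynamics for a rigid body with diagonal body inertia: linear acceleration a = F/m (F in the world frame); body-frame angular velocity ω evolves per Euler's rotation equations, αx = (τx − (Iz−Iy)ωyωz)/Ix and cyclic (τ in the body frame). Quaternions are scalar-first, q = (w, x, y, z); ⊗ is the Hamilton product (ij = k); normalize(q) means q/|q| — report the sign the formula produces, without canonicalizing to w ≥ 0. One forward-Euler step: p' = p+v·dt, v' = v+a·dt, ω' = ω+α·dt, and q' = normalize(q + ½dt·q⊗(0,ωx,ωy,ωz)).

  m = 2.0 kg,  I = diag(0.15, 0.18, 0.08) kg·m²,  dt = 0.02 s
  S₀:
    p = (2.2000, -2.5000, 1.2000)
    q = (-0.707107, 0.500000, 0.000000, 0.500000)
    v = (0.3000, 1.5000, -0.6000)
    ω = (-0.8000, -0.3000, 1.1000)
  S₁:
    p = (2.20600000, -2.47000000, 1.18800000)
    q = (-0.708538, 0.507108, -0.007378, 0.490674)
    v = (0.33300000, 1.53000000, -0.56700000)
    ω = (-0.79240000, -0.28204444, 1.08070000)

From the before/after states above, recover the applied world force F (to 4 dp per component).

Δv = v₁−v₀ = (0.03300000, 0.03000000, 0.03300000)
applied force F = (3.3000, 3.0000, 3.3000)

F = (3.3000, 3.0000, 3.3000)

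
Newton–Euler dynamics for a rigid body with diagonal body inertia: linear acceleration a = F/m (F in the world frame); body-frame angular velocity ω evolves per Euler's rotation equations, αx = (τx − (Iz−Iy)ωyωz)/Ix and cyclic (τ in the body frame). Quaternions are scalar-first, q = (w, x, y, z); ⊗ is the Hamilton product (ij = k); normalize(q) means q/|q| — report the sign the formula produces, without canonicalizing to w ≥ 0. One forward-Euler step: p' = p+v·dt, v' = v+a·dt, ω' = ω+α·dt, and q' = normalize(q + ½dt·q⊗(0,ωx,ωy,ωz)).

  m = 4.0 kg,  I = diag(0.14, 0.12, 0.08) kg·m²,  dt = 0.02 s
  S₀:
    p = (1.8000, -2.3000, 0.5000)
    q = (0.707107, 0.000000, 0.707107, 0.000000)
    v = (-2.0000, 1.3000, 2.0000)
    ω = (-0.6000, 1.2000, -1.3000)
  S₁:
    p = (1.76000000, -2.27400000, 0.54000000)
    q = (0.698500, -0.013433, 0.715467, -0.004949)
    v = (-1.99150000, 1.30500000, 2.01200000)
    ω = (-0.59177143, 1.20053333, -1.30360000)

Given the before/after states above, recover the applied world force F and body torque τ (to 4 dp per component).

F = (1.7000, 1.0000, 2.4000)
τ = (0.1200, 0.0500, 0.0000)

Δω = ω₁−ω₀ = (0.00822857, 0.00053333, -0.00360000)
applied torque τ = (0.1200, 0.0500, 0.0000)
velocity change Δv = (0.00850000, 0.00500000, 0.01200000)
F = m·Δv/dt = (1.7000, 1.0000, 2.4000)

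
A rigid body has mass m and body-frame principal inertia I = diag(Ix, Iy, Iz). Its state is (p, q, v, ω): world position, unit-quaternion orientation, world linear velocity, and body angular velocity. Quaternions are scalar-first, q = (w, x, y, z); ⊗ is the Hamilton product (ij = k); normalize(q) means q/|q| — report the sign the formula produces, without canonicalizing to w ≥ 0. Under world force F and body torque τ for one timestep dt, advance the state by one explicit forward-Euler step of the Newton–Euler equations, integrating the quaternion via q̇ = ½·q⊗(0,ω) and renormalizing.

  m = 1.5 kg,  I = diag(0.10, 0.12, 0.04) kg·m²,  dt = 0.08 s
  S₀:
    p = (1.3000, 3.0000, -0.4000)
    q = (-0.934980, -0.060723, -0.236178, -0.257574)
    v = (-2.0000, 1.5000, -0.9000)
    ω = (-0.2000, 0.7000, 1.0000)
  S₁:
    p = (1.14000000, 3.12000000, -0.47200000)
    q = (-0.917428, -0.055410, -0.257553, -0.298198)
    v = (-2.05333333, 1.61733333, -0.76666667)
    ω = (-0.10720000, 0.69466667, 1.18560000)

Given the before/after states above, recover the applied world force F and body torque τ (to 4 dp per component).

Δv = v₁−v₀ = (-0.05333333, 0.11733333, 0.13333333)
applied force F = (-1.0000, 2.2000, 2.5000)
Δω = ω₁−ω₀ = (0.09280000, -0.00533333, 0.18560000)
τ = I·(Δω/dt) + ω₀×(Iω₀) = (0.0600, -0.0200, 0.0900)

F = (-1.0000, 2.2000, 2.5000)
τ = (0.0600, -0.0200, 0.0900)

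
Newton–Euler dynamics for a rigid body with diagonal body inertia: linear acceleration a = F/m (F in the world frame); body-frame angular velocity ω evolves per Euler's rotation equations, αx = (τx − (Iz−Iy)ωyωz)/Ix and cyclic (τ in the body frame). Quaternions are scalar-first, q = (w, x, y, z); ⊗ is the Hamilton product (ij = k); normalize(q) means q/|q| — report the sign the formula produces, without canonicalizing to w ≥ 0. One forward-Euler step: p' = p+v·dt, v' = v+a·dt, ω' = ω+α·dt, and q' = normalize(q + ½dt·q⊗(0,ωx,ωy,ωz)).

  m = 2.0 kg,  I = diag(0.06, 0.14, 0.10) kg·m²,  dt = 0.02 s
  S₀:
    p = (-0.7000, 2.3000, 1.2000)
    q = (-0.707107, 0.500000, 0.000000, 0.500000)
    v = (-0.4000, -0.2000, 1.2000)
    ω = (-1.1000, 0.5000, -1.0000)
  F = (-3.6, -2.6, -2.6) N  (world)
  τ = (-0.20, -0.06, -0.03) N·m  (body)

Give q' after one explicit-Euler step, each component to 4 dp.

2q̇ = q⊗(0,ω) = (1.0500000, 0.5278177, -0.4035535, 0.9571070)
updated quaternion q' = (-0.6965, 0.5052, -0.0040, 0.5095)

q' = (-0.6965, 0.5052, -0.0040, 0.5095)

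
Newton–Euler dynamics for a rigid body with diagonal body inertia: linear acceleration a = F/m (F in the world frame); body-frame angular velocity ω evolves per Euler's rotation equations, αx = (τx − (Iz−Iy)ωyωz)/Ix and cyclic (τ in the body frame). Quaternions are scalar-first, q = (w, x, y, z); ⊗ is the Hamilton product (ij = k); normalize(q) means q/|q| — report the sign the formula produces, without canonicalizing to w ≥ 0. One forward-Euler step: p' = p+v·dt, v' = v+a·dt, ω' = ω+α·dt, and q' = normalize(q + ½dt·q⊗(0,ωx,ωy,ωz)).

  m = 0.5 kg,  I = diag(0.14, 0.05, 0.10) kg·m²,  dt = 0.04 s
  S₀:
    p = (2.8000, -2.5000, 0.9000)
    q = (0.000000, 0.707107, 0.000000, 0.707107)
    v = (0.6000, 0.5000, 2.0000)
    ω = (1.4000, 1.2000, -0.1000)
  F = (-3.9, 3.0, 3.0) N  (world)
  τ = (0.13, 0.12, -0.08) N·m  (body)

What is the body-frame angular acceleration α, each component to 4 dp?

precession coupling ω×(Iω) = (-0.0060, -0.0056, -0.1512)
α = I⁻¹(τ − ω×Iω) = (0.9714, 2.5120, 0.7120)

α = (0.9714, 2.5120, 0.7120)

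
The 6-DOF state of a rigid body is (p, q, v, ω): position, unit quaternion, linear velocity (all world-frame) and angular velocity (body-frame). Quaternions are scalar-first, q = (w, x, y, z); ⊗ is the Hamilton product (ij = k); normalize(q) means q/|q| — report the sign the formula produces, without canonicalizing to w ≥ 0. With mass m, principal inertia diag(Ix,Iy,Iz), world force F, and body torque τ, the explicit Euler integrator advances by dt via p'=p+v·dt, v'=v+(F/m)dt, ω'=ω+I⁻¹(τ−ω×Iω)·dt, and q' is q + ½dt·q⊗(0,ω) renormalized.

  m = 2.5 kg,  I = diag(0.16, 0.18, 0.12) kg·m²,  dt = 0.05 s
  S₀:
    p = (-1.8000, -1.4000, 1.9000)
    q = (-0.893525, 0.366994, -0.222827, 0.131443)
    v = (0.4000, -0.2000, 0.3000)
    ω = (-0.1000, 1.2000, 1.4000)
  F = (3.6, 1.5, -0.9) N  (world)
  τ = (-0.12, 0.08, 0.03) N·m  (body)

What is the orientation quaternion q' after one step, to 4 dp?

q⊗(0,ω) = (0.1200716, -0.3803369, -1.5991659, -0.8328249)
q + ½dt·q⊗(0,ω), renormalized = (-0.8896, 0.3571, -0.2625, 0.1105)

q' = (-0.8896, 0.3571, -0.2625, 0.1105)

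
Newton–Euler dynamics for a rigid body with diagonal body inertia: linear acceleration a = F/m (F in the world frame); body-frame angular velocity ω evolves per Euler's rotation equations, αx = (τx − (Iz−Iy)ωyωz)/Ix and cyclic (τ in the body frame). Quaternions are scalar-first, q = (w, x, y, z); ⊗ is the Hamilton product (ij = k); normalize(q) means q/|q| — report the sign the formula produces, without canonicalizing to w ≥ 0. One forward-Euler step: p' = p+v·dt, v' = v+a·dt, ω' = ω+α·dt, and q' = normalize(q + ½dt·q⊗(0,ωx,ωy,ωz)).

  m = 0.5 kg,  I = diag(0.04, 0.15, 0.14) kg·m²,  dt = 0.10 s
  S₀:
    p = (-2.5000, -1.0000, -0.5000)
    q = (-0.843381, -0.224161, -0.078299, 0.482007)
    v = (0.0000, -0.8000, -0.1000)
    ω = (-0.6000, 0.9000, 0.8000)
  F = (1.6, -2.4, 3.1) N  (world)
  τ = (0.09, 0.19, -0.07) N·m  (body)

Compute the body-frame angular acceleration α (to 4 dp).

precession coupling ω×(Iω) = (-0.0072, 0.0480, -0.0594)
(τ − ω×Iω)/I = (2.4300, 0.9467, -0.0757)

α = (2.4300, 0.9467, -0.0757)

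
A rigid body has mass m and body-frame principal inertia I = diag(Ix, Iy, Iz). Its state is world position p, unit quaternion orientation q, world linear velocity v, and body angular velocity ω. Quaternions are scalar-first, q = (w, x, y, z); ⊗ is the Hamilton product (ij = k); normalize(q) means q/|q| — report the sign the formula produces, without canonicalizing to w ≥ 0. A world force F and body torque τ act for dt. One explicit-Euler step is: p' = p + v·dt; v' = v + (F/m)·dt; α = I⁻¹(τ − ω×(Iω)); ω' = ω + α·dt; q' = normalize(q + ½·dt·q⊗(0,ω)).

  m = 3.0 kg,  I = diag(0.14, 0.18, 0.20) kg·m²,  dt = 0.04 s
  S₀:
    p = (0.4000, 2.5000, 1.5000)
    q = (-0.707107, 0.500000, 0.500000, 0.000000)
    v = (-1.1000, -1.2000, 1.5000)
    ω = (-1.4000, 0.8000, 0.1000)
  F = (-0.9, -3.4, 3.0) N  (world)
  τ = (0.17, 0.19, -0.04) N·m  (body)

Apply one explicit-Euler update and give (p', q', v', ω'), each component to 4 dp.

p' = (0.3560, 2.4520, 1.5600)
q' = (-0.7007, 0.5205, 0.4874, 0.0206)
v' = (-1.1120, -1.2453, 1.5400)
ω' = (-1.3519, 0.8404, 0.1010)

linear accel F/m = (-0.3000, -1.1333, 1.0000)
p + v·dt = (0.3560, 2.4520, 1.5600)
v + (F/m)dt = (-1.1120, -1.2453, 1.5400)
(τ − ω×Iω)/I = (1.2029, 1.0089, 0.0240)
ω + α·dt = (-1.3519, 0.8404, 0.1010)
2q̇ = q⊗(0,ω) = (0.3000000, 1.0399498, -0.6156856, 1.0292893)
q + ½dt·q⊗(0,ω), renormalized = (-0.7007, 0.5205, 0.4874, 0.0206)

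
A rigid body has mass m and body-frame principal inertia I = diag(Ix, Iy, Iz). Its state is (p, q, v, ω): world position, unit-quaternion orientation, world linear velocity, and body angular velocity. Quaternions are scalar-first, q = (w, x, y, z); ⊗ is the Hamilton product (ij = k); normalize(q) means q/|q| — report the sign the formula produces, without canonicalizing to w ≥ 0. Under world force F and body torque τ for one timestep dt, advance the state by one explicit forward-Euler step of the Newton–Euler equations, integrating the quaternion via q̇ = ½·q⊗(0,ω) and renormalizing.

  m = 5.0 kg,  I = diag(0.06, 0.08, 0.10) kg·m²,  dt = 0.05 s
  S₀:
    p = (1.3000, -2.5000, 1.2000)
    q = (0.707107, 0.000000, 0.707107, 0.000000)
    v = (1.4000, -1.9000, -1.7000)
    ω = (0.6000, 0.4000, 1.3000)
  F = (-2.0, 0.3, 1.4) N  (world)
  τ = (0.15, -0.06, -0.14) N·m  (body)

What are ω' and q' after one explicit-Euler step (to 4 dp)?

ω×(Iω) gyroscopic = (0.0104, -0.0312, 0.0048)
(τ − ω×Iω)/I = (2.3267, -0.3600, -1.4480)
new body rate ω' = (0.7163, 0.3820, 1.2276)
2q̇ = q⊗(0,ω) = (-0.2828428, 1.3435033, 0.2828428, 0.4949749)
q + ½dt·q⊗(0,ω), renormalized = (0.6996, 0.0336, 0.7137, 0.0124)

ω' = (0.7163, 0.3820, 1.2276)
q' = (0.6996, 0.0336, 0.7137, 0.0124)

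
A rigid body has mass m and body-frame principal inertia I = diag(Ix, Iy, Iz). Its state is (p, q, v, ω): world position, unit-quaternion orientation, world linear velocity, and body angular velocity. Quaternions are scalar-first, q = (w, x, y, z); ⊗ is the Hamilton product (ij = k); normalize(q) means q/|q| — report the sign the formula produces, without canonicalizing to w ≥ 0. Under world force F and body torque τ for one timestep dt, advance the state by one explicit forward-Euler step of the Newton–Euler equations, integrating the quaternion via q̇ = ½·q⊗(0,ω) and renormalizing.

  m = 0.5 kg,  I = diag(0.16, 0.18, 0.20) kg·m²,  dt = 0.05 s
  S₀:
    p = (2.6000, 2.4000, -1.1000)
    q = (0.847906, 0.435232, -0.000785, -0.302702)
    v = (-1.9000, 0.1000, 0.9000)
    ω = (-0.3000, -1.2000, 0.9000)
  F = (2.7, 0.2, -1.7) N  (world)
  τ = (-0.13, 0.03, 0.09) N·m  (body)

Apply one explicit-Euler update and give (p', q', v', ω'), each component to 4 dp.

gyro term ω×Iω = (-0.0216, 0.0108, 0.0072)
(τ − ω×Iω)/I = (-0.6775, 0.1067, 0.4140)
new body rate ω' = (-0.3339, -1.1947, 0.9207)
Hamilton product q⊗(0,ω) = (0.4020594, -0.6183207, -1.3183854, 0.2406015)
updated quaternion q' = (0.8573, 0.4195, -0.0337, -0.2965)
linear accel F/m = (5.4000, 0.4000, -3.4000)
p' = p + v·dt = (2.5050, 2.4050, -1.0550)
new velocity v' = (-1.6300, 0.1200, 0.7300)

p' = (2.5050, 2.4050, -1.0550)
q' = (0.8573, 0.4195, -0.0337, -0.2965)
v' = (-1.6300, 0.1200, 0.7300)
ω' = (-0.3339, -1.1947, 0.9207)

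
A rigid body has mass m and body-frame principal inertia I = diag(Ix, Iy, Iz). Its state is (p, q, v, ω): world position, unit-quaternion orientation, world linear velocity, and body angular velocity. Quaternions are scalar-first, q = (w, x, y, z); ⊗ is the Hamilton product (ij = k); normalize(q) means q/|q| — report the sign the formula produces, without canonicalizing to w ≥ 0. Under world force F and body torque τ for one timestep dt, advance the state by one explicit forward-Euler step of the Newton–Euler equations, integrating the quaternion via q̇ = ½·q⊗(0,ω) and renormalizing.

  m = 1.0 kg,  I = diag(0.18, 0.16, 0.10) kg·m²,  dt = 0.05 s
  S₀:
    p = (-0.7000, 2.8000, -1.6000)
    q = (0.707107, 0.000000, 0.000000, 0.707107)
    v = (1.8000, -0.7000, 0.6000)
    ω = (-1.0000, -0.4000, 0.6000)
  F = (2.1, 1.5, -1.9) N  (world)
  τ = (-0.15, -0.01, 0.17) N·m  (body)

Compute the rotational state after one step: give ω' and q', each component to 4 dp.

(τ − ω×Iω)/I = (-0.9133, 0.2375, 1.7800)
ω' = ω + α·dt = (-1.0457, -0.3881, 0.6890)
q⊗(0,ω) = (-0.4242642, -0.4242642, -0.9899498, 0.4242642)
q' = normalize(q + ½dt·q⊗(0,ω)) = (0.6962, -0.0106, -0.0247, 0.7174)

ω' = (-1.0457, -0.3881, 0.6890)
q' = (0.6962, -0.0106, -0.0247, 0.7174)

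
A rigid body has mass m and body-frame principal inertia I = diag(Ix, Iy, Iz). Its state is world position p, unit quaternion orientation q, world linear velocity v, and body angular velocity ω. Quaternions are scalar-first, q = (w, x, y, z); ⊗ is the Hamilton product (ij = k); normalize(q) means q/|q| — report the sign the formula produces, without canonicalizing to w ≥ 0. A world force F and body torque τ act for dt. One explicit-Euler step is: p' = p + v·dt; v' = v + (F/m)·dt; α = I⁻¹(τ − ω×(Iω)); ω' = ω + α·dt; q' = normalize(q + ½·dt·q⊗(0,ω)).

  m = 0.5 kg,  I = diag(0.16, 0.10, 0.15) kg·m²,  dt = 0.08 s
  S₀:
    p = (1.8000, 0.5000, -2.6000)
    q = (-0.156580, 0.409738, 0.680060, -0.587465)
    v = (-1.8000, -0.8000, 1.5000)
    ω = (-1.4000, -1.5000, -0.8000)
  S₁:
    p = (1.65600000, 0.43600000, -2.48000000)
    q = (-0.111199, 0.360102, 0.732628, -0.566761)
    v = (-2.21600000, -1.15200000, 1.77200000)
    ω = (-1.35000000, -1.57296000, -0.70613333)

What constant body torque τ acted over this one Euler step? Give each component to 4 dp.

Δω = ω₁−ω₀ = (0.05000000, -0.07296000, 0.09386667)
gyro term ω₀×Iω₀ = (0.0600, 0.0112, -0.1260)
I·α + gyro = (0.1600, -0.0800, 0.0500)

τ = (0.1600, -0.0800, 0.0500)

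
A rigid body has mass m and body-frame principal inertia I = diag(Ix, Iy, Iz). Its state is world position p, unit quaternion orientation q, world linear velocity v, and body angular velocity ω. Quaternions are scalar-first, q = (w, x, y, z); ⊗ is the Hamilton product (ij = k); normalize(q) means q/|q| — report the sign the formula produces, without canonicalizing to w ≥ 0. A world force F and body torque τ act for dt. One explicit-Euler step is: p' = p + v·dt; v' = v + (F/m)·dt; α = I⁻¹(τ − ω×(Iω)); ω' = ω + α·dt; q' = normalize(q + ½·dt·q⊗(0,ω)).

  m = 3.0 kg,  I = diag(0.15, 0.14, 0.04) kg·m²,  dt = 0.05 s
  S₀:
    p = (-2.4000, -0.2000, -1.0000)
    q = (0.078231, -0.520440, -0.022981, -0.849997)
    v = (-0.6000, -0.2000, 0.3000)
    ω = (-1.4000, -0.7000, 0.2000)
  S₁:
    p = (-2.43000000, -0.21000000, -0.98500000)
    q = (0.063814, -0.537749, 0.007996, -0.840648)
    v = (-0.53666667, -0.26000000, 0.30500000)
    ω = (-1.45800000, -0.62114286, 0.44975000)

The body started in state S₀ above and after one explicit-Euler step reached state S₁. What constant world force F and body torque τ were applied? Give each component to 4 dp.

rate change Δω = (-0.05800000, 0.07885714, 0.24975000)
precession coupling = (0.0140, -0.0308, -0.0098)
τ = I·(Δω/dt) + ω₀×(Iω₀) = (-0.1600, 0.1900, 0.1900)
v₁ − v₀ = (0.06333333, -0.06000000, 0.00500000)
F = m·Δv/dt = (3.8000, -3.6000, 0.3000)

F = (3.8000, -3.6000, 0.3000)
τ = (-0.1600, 0.1900, 0.1900)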